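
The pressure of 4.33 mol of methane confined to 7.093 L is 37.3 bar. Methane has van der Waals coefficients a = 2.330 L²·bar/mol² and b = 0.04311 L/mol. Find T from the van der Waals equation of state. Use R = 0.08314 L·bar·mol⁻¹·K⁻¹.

T = (P + a n²/V²)(V − nb)/(nR)
P + a n²/V² = 37.3 + (2.330)(4.33)²/(7.093)² = 38.168 bar
V − nb = 7.093 − (4.33)(0.04311) = 6.9063 L
T = (38.168)(6.9063)/((4.33)(0.08314)) = 732.2 K

T ≈ 732.2 K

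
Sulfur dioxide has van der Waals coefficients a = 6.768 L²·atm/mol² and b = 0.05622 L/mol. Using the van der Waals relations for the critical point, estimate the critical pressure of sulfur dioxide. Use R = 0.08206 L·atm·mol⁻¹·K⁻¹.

For a van der Waals gas, P_c = a/(27b²).
P_c = 6.768/(27×(0.05622)²) = 6.768/0.085339 = 79.31 atm

P_c ≈ 79.31 atm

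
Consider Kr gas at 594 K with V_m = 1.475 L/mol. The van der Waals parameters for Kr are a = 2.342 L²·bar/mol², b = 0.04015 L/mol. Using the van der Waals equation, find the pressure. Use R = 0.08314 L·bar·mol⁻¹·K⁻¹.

P ≈ 33.34 bar

P = RT/(V_m − b) − a/V_m²
RT/(V_m − b) = (0.08314)(594)/(1.475 − 0.04015) = 49.385/1.4349 = 34.417 bar
a/V_m² = 2.342/(1.475)² = 1.0765 bar
P = 34.417 − 1.0765 = 33.34 bar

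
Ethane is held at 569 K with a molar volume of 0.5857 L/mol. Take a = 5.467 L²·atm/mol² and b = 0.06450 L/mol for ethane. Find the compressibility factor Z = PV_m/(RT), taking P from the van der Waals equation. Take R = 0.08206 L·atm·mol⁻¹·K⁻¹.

P = RT/(V_m − b) − a/V_m² = (0.08206)(569)/(0.5857 − 0.06450) − 5.467/(0.5857)²
  = 46.692/0.52120 − 15.937 = 89.586 − 15.937 = 73.649 atm
Z = PV_m/(RT) = (73.649)(0.5857)/((0.08206)(569)) = 43.136/46.692 = 0.9238

Z ≈ 0.9238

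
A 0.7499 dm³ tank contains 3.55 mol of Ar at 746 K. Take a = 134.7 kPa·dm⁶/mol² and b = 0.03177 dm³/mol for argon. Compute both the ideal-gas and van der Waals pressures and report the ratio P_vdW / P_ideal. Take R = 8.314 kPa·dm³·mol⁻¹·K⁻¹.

Ideal: P_ideal = nRT/V = (3.55)(8.314)(746)/0.7499 = 29361.2 kPa
vdW: P = nRT/(V − nb) − a n²/V² = 22018.0/0.637117 − 1697.56/0.562350 = 34558.8 − 3018.69 = 31540.1 kPa
Ratio = 31540.1/29361.2 = 1.074

P_vdW / P_ideal ≈ 1.074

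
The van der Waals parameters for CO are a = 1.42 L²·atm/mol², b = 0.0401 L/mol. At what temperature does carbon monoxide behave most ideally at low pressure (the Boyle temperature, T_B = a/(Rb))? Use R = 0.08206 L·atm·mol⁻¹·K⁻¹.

For a van der Waals gas the second virial coefficient B₂ = b − a/(RT) vanishes at T_B = a/(Rb).
T_B = 1.42/(0.08206×0.0401) = 1.42/0.0032906 = 431.5 K

T_B ≈ 431.5 K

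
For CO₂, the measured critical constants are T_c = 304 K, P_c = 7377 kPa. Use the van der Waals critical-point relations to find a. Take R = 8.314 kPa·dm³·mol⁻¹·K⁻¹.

From T_c = 8a/(27Rb) and P_c = a/(27b²): a = 27 R² T_c²/(64 P_c).
a = 27×(8.314)²×(304)²/(64×7377) = 172476913/472128 = 365.3 kPa·dm⁶/mol²

a ≈ 365.3 kPa·dm⁶/mol²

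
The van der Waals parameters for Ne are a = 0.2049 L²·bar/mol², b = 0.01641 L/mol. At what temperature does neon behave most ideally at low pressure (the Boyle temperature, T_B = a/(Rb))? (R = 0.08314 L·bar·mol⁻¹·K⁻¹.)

T_B ≈ 150.2 K

For a van der Waals gas the second virial coefficient B₂ = b − a/(RT) vanishes at T_B = a/(Rb).
T_B = 0.2049/(0.08314×0.01641) = 0.2049/0.0013643 = 150.2 K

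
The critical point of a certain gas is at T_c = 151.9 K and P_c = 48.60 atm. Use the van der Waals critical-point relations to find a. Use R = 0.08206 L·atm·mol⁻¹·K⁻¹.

From T_c = 8a/(27Rb) and P_c = a/(27b²): a = 27 R² T_c²/(64 P_c).
a = 27×(0.08206)²×(151.9)²/(64×48.60) = 4195.1/3110.4 = 1.349 L²·atm/mol²

a ≈ 1.349 L²·atm/mol²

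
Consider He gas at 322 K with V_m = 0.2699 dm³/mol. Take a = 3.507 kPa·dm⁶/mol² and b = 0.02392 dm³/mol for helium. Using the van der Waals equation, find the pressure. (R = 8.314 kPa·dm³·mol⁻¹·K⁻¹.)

P ≈ 10835 kPa

P = RT/(V_m − b) − a/V_m²
RT/(V_m − b) = (8.314)(322)/(0.2699 − 0.02392) = 2677.1/0.24598 = 10883 kPa
a/V_m² = 3.507/(0.2699)² = 48.143 kPa
P = 10883 − 48.143 = 10835 kPa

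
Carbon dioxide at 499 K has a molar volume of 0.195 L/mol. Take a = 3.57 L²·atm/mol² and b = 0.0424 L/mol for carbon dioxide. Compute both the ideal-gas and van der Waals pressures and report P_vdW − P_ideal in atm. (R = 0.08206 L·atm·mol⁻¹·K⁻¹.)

ΔP ≈ -35.54 atm

Ideal: P_ideal = RT/V_m = (0.08206)(499)/0.195 = 209.989 atm
vdW: P = RT/(V_m − b) − a/V_m² = 40.9479/0.152600 − 3.57/0.0380250 = 268.335 − 93.8856 = 174.449 atm
ΔP = 174.449 − 209.989 = -35.54 atm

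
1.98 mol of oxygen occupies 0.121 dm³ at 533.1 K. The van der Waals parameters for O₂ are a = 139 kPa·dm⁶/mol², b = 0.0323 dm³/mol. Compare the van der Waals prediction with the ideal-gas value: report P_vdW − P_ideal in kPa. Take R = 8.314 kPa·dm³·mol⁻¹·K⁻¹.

ΔP ≈ 44090 kPa

Ideal: P_ideal = nRT/V = (1.98)(8.314)(533.1)/0.121 = 72526.8 kPa
vdW: P = nRT/(V − nb) − a n²/V² = 8775.74/0.0570460 − 544.936/0.0146410 = 153836 − 37219.9 = 116616 kPa
ΔP = 116616 − 72526.8 = 44090 kPa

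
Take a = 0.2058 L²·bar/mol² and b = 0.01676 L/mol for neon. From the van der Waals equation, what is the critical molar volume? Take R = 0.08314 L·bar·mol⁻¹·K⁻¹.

V_m,c ≈ 0.05028 L/mol

For a van der Waals gas, V_m,c = 3b.
V_m,c = 3×0.01676 = 0.05028 L/mol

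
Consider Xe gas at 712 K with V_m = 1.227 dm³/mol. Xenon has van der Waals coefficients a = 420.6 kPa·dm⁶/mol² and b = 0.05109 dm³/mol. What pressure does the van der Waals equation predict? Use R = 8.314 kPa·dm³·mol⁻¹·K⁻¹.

P ≈ 4755 kPa

P = RT/(V_m − b) − a/V_m²
RT/(V_m − b) = (8.314)(712)/(1.227 − 0.05109) = 5919.6/1.1759 = 5034.1 kPa
a/V_m² = 420.6/(1.227)² = 279.37 kPa
P = 5034.1 − 279.37 = 4755 kPa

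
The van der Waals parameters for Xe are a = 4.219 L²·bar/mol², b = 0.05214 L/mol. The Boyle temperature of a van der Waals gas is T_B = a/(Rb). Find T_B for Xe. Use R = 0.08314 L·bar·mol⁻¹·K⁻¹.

T_B ≈ 973.3 K

For a van der Waals gas the second virial coefficient B₂ = b − a/(RT) vanishes at T_B = a/(Rb).
T_B = 4.219/(0.08314×0.05214) = 4.219/0.0043349 = 973.3 K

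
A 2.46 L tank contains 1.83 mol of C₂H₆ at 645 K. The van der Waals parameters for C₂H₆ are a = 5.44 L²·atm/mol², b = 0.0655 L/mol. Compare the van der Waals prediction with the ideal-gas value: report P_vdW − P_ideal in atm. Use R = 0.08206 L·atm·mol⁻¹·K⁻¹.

Ideal: P_ideal = nRT/V = (1.83)(0.08206)(645)/2.46 = 39.3738 atm
vdW: P = nRT/(V − nb) − a n²/V² = 96.8595/2.34014 − 18.2180/6.05160 = 41.3905 − 3.01044 = 38.3801 atm
ΔP = 38.3801 − 39.3738 = -0.994 atm

ΔP ≈ -0.994 atm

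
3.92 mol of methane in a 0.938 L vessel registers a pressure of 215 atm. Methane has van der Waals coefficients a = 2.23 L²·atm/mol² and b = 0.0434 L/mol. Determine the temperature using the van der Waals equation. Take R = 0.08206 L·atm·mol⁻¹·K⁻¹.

T ≈ 606.2 K

T = (P + a n²/V²)(V − nb)/(nR)
P + a n²/V² = 215 + (2.23)(3.92)²/(0.938)² = 253.95 atm
V − nb = 0.938 − (3.92)(0.0434) = 0.76787 L
T = (253.95)(0.76787)/((3.92)(0.08206)) = 606.2 K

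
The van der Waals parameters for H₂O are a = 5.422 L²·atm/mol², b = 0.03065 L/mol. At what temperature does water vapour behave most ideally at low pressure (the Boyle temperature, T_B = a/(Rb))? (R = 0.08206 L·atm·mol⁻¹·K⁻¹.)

T_B ≈ 2156 K

For a van der Waals gas the second virial coefficient B₂ = b − a/(RT) vanishes at T_B = a/(Rb).
T_B = 5.422/(0.08206×0.03065) = 5.422/0.0025151 = 2156 K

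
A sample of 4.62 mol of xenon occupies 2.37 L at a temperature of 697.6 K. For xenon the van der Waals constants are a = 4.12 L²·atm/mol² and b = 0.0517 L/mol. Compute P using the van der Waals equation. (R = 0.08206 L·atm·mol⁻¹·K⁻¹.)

P ≈ 108.4 atm

P = nRT/(V − nb) − a n²/V²
nRT/(V − nb) = (4.62)(0.08206)(697.6)/(2.37 − 4.62×0.0517) = 264.47/2.1311 = 124.10 atm
a n²/V² = (4.12)(4.62)²/(2.37)² = 15.656 atm
P = 124.10 − 15.656 = 108.4 atm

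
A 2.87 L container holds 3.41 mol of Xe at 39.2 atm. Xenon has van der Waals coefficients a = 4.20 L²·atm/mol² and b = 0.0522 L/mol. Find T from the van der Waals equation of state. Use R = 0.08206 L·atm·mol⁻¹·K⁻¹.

T ≈ 434.2 K

T = (P + a n²/V²)(V − nb)/(nR)
P + a n²/V² = 39.2 + (4.20)(3.41)²/(2.87)² = 45.129 atm
V − nb = 2.87 − (3.41)(0.0522) = 2.6920 L
T = (45.129)(2.6920)/((3.41)(0.08206)) = 434.2 K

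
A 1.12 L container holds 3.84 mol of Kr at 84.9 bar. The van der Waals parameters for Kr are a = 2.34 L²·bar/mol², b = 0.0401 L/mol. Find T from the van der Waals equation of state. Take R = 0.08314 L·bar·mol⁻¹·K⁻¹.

T ≈ 340.1 K

T = (P + a n²/V²)(V − nb)/(nR)
P + a n²/V² = 84.9 + (2.34)(3.84)²/(1.12)² = 112.41 bar
V − nb = 1.12 − (3.84)(0.0401) = 0.96602 L
T = (112.41)(0.96602)/((3.84)(0.08314)) = 340.1 K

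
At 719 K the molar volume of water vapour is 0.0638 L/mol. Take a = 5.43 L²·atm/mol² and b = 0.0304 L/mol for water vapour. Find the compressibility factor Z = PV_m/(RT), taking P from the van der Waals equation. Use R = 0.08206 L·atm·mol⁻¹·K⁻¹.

Z ≈ 0.4677

P = RT/(V_m − b) − a/V_m² = (0.08206)(719)/(0.0638 − 0.0304) − 5.43/(0.0638)²
  = 59.001/0.033400 − 1334.0 = 1766.5 − 1334.0 = 432.5 atm
Z = PV_m/(RT) = (432.5)(0.0638)/((0.08206)(719)) = 27.594/59.001 = 0.4677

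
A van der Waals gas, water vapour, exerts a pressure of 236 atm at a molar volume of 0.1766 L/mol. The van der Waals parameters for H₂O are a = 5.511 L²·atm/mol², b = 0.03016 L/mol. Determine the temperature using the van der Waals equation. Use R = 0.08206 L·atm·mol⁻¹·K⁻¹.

T ≈ 736.5 K

T = (P + a/V_m²)(V_m − b)/R
P + a/V_m² = 236 + 5.511/(0.1766)² = 412.71 atm
V_m − b = 0.1766 − 0.03016 = 0.14644 L/mol
T = (412.71)(0.14644)/0.08206 = 736.5 K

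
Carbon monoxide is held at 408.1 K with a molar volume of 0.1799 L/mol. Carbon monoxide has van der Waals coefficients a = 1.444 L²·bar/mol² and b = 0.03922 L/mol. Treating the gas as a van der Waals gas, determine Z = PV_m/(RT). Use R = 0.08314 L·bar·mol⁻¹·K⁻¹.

Z ≈ 1.042

P = RT/(V_m − b) − a/V_m² = (0.08314)(408.1)/(0.1799 − 0.03922) − 1.444/(0.1799)²
  = 33.929/0.14068 − 44.617 = 241.18 − 44.617 = 196.56 bar
Z = PV_m/(RT) = (196.56)(0.1799)/((0.08314)(408.1)) = 35.361/33.929 = 1.042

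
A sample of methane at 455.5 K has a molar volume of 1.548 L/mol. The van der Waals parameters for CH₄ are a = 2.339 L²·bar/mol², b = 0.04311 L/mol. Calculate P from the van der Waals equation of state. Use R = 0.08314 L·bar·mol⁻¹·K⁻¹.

P ≈ 24.19 bar

P = RT/(V_m − b) − a/V_m²
RT/(V_m − b) = (0.08314)(455.5)/(1.548 − 0.04311) = 37.870/1.5049 = 25.164 bar
a/V_m² = 2.339/(1.548)² = 0.97609 bar
P = 25.164 − 0.97609 = 24.19 bar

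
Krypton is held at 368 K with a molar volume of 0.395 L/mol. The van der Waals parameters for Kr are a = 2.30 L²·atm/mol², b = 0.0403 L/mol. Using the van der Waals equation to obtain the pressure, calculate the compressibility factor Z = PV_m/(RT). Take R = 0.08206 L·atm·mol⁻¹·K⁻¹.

P = RT/(V_m − b) − a/V_m² = (0.08206)(368)/(0.395 − 0.0403) − 2.30/(0.395)²
  = 30.198/0.35470 − 14.741 = 85.137 − 14.741 = 70.396 atm
Z = PV_m/(RT) = (70.396)(0.395)/((0.08206)(368)) = 27.806/30.198 = 0.9208

Z ≈ 0.9208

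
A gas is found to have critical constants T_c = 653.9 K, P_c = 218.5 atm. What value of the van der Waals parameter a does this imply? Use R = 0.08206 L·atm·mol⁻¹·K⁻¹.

From T_c = 8a/(27Rb) and P_c = a/(27b²): a = 27 R² T_c²/(64 P_c).
a = 27×(0.08206)²×(653.9)²/(64×218.5) = 77741/13984 = 5.559 L²·atm/mol²

a ≈ 5.559 L²·atm/mol²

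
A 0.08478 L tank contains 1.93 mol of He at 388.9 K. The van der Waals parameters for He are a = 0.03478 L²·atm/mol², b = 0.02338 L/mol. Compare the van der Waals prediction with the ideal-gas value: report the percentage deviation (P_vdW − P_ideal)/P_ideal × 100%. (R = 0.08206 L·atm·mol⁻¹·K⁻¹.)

Ideal: P_ideal = nRT/V = (1.93)(0.08206)(388.9)/0.08478 = 726.496 atm
vdW: P = nRT/(V − nb) − a n²/V² = 61.5923/0.0396566 − 0.129552/0.00718765 = 1553.14 − 18.0242 = 1535.12 atm
% deviation = (1535.12 − 726.496)/726.496 × 100% = 111.3%

111.3 %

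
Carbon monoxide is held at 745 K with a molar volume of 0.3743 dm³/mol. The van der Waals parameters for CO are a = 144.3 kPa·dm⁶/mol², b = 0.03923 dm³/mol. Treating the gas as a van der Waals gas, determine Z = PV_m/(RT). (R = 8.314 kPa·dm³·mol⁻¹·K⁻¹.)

P = RT/(V_m − b) − a/V_m² = (8.314)(745)/(0.3743 − 0.03923) − 144.3/(0.3743)²
  = 6193.9/0.33507 − 1030.0 = 18485 − 1030.0 = 17455 kPa
Z = PV_m/(RT) = (17455)(0.3743)/((8.314)(745)) = 6533.4/6193.9 = 1.055

Z ≈ 1.055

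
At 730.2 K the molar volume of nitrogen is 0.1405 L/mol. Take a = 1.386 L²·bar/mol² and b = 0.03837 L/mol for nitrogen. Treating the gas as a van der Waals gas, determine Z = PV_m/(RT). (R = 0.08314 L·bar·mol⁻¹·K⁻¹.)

P = RT/(V_m − b) − a/V_m² = (0.08314)(730.2)/(0.1405 − 0.03837) − 1.386/(0.1405)²
  = 60.709/0.10213 − 70.212 = 594.43 − 70.212 = 524.22 bar
Z = PV_m/(RT) = (524.22)(0.1405)/((0.08314)(730.2)) = 73.653/60.709 = 1.213

Z ≈ 1.213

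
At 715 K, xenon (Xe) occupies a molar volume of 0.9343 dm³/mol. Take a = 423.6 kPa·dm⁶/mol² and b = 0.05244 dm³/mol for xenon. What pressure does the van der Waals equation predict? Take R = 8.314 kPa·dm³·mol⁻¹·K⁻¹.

P = RT/(V_m − b) − a/V_m²
RT/(V_m − b) = (8.314)(715)/(0.9343 − 0.05244) = 5944.5/0.88186 = 6740.9 kPa
a/V_m² = 423.6/(0.9343)² = 485.27 kPa
P = 6740.9 − 485.27 = 6256 kPa

P ≈ 6256 kPa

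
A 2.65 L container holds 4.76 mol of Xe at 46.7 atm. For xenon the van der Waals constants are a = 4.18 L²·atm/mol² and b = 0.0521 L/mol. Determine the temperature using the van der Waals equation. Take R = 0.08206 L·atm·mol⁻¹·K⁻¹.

T = (P + a n²/V²)(V − nb)/(nR)
P + a n²/V² = 46.7 + (4.18)(4.76)²/(2.65)² = 60.186 atm
V − nb = 2.65 − (4.76)(0.0521) = 2.4020 L
T = (60.186)(2.4020)/((4.76)(0.08206)) = 370.1 K

T ≈ 370.1 K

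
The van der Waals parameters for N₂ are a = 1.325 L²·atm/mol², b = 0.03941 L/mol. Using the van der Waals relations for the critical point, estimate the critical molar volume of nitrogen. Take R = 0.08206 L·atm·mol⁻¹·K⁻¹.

For a van der Waals gas, V_m,c = 3b.
V_m,c = 3×0.03941 = 0.1182 L/mol

V_m,c ≈ 0.1182 L/mol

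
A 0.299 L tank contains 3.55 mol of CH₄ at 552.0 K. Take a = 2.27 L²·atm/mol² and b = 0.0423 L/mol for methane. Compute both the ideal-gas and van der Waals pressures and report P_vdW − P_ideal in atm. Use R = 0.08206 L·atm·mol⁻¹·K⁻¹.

ΔP ≈ 222.6 atm

Ideal: P_ideal = nRT/V = (3.55)(0.08206)(552.0)/0.299 = 537.809 atm
vdW: P = nRT/(V − nb) − a n²/V² = 160.805/0.148835 − 28.6077/0.0894010 = 1080.42 − 319.993 = 760.43 atm
ΔP = 760.43 − 537.809 = 222.6 atm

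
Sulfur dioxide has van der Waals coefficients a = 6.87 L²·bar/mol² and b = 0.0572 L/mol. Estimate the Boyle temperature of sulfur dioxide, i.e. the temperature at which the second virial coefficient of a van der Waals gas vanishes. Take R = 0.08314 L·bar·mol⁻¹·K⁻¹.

For a van der Waals gas the second virial coefficient B₂ = b − a/(RT) vanishes at T_B = a/(Rb).
T_B = 6.87/(0.08314×0.0572) = 6.87/0.0047556 = 1445 K

T_B ≈ 1445 K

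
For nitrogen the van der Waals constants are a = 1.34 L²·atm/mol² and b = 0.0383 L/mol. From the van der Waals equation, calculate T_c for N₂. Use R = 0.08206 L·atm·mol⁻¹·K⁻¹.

T_c ≈ 126.3 K

For a van der Waals gas, T_c = 8a/(27Rb).
T_c = 8×1.34/(27×0.08206×0.0383) = 10.720/0.084858 = 126.3 K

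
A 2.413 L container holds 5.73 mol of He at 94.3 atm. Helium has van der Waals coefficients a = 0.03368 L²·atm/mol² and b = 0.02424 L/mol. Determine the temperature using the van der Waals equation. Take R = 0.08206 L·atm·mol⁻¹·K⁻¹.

T ≈ 457.0 K

T = (P + a n²/V²)(V − nb)/(nR)
P + a n²/V² = 94.3 + (0.03368)(5.73)²/(2.413)² = 94.490 atm
V − nb = 2.413 − (5.73)(0.02424) = 2.2741 L
T = (94.490)(2.2741)/((5.73)(0.08206)) = 457.0 K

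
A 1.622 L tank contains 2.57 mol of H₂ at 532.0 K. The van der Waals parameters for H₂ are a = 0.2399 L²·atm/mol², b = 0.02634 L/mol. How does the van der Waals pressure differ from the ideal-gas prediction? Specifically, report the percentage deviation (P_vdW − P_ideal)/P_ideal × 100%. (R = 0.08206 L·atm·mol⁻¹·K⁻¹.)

3.48 %

Ideal: P_ideal = nRT/V = (2.57)(0.08206)(532.0)/1.622 = 69.1712 atm
vdW: P = nRT/(V − nb) − a n²/V² = 112.196/1.55431 − 1.58452/2.63088 = 72.1838 − 0.602278 = 71.5815 atm
% deviation = (71.5815 − 69.1712)/69.1712 × 100% = 3.48%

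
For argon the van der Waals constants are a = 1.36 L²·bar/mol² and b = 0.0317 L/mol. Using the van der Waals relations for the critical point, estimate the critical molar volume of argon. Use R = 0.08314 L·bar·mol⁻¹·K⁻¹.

For a van der Waals gas, V_m,c = 3b.
V_m,c = 3×0.0317 = 0.09510 L/mol

V_m,c ≈ 0.09510 L/mol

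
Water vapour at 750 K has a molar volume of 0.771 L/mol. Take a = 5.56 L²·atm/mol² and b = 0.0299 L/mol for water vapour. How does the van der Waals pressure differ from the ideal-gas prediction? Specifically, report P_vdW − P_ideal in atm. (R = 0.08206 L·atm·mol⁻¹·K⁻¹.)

Ideal: P_ideal = RT/V_m = (0.08206)(750)/0.771 = 79.8249 atm
vdW: P = RT/(V_m − b) − a/V_m² = 61.5450/0.741100 − 5.56/0.594441 = 83.0455 − 9.35333 = 73.6922 atm
ΔP = 73.6922 − 79.8249 = -6.133 atm

ΔP ≈ -6.133 atm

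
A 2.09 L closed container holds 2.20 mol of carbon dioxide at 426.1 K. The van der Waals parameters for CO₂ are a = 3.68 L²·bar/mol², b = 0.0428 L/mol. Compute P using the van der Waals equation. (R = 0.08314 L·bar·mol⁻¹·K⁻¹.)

P = nRT/(V − nb) − a n²/V²
nRT/(V − nb) = (2.20)(0.08314)(426.1)/(2.09 − 2.20×0.0428) = 77.937/1.9958 = 39.051 bar
a n²/V² = (3.68)(2.20)²/(2.09)² = 4.0776 bar
P = 39.051 − 4.0776 = 34.97 bar

P ≈ 34.97 bar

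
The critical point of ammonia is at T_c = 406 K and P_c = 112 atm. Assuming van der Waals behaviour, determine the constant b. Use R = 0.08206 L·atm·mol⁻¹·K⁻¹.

From T_c = 8a/(27Rb) and P_c = a/(27b²): b = R T_c/(8 P_c).
b = (0.08206)(406)/(8×112) = 33.316/896.00 = 0.03718 L/mol

b ≈ 0.03718 L/mol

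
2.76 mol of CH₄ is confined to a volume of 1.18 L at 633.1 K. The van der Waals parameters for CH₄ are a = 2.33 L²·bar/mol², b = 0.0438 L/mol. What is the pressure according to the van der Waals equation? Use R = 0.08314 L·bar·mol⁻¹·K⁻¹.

P ≈ 124.4 bar

P = nRT/(V − nb) − a n²/V²
nRT/(V − nb) = (2.76)(0.08314)(633.1)/(1.18 − 2.76×0.0438) = 145.28/1.0591 = 137.17 bar
a n²/V² = (2.33)(2.76)²/(1.18)² = 12.747 bar
P = 137.17 − 12.747 = 124.4 bar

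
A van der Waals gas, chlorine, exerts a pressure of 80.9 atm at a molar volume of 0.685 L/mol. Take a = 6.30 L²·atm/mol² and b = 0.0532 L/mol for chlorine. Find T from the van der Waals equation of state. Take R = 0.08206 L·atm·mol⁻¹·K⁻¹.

T ≈ 726.2 K

T = (P + a/V_m²)(V_m − b)/R
P + a/V_m² = 80.9 + 6.30/(0.685)² = 94.326 atm
V_m − b = 0.685 − 0.0532 = 0.63180 L/mol
T = (94.326)(0.63180)/0.08206 = 726.2 K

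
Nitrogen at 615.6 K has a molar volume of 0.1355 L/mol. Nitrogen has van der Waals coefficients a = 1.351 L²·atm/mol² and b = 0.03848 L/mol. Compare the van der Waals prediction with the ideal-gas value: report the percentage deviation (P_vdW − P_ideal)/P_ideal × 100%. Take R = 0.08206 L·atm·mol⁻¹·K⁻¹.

Ideal: P_ideal = RT/V_m = (0.08206)(615.6)/0.1355 = 372.813 atm
vdW: P = RT/(V_m − b) − a/V_m² = 50.5161/0.0970200 − 1.351/0.0183603 = 520.677 − 73.5827 = 447.094 atm
% deviation = (447.094 − 372.813)/372.813 × 100% = 19.92%

19.92 %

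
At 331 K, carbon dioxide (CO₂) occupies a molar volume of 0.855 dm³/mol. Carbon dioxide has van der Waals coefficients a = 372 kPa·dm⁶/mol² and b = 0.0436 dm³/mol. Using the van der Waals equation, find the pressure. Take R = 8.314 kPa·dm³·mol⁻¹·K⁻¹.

P = RT/(V_m − b) − a/V_m²
RT/(V_m − b) = (8.314)(331)/(0.855 − 0.0436) = 2751.9/0.81140 = 3391.5 kPa
a/V_m² = 372/(0.855)² = 508.87 kPa
P = 3391.5 − 508.87 = 2883 kPa

P ≈ 2883 kPa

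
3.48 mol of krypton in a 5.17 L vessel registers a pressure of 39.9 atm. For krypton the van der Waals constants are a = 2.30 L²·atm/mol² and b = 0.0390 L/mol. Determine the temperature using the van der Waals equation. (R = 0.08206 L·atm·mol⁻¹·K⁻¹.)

T ≈ 721.8 K

T = (P + a n²/V²)(V − nb)/(nR)
P + a n²/V² = 39.9 + (2.30)(3.48)²/(5.17)² = 40.942 atm
V − nb = 5.17 − (3.48)(0.0390) = 5.0343 L
T = (40.942)(5.0343)/((3.48)(0.08206)) = 721.8 K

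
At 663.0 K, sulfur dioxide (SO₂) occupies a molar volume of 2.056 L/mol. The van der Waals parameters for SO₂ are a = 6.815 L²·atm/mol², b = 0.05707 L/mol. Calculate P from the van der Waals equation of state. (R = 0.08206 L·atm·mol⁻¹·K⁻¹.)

P ≈ 25.61 atm

P = RT/(V_m − b) − a/V_m²
RT/(V_m − b) = (0.08206)(663.0)/(2.056 − 0.05707) = 54.406/1.9989 = 27.218 atm
a/V_m² = 6.815/(2.056)² = 1.6122 atm
P = 27.218 − 1.6122 = 25.61 atm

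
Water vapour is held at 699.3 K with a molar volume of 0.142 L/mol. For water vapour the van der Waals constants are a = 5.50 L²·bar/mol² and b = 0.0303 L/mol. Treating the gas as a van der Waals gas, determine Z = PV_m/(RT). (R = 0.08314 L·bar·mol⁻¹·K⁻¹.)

P = RT/(V_m − b) − a/V_m² = (0.08314)(699.3)/(0.142 − 0.0303) − 5.50/(0.142)²
  = 58.140/0.11170 − 272.76 = 520.50 − 272.76 = 247.74 bar
Z = PV_m/(RT) = (247.74)(0.142)/((0.08314)(699.3)) = 35.179/58.140 = 0.6051

Z ≈ 0.6051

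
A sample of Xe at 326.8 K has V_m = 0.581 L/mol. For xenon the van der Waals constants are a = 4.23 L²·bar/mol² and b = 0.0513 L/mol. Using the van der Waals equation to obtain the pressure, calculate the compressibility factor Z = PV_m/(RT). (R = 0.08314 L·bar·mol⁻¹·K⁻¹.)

Z ≈ 0.8289

P = RT/(V_m − b) − a/V_m² = (0.08314)(326.8)/(0.581 − 0.0513) − 4.23/(0.581)²
  = 27.170/0.52970 − 12.531 = 51.293 − 12.531 = 38.762 bar
Z = PV_m/(RT) = (38.762)(0.581)/((0.08314)(326.8)) = 22.521/27.170 = 0.8289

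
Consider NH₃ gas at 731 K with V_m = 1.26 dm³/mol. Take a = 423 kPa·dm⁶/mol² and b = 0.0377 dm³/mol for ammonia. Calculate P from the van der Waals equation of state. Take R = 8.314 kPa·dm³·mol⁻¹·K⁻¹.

P = RT/(V_m − b) − a/V_m²
RT/(V_m − b) = (8.314)(731)/(1.26 − 0.0377) = 6077.5/1.2223 = 4972.2 kPa
a/V_m² = 423/(1.26)² = 266.44 kPa
P = 4972.2 − 266.44 = 4706 kPa

P ≈ 4706 kPa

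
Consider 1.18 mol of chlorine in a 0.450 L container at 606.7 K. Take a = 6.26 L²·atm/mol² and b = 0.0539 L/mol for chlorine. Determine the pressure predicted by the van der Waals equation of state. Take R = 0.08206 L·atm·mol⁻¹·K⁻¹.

P ≈ 109.0 atm

P = nRT/(V − nb) − a n²/V²
nRT/(V − nb) = (1.18)(0.08206)(606.7)/(0.450 − 1.18×0.0539) = 58.747/0.38640 = 152.04 atm
a n²/V² = (6.26)(1.18)²/(0.450)² = 43.044 atm
P = 152.04 − 43.044 = 109.0 atm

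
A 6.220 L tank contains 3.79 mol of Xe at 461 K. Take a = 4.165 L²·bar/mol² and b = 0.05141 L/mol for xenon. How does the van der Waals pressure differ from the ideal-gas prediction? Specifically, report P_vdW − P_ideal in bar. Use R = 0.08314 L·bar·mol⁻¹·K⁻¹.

Ideal: P_ideal = nRT/V = (3.79)(0.08314)(461)/6.220 = 23.3539 bar
vdW: P = nRT/(V − nb) − a n²/V² = 145.261/6.02516 − 59.8265/38.6884 = 24.1091 − 1.54637 = 22.5627 bar
ΔP = 22.5627 − 23.3539 = -0.791 bar

ΔP ≈ -0.791 bar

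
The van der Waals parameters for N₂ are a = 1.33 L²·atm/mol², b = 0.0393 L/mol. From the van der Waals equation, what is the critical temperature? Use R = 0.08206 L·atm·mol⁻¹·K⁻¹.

T_c ≈ 122.2 K

For a van der Waals gas, T_c = 8a/(27Rb).
T_c = 8×1.33/(27×0.08206×0.0393) = 10.640/0.087074 = 122.2 K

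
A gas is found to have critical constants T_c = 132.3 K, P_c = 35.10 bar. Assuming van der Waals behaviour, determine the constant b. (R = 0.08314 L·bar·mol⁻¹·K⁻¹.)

From T_c = 8a/(27Rb) and P_c = a/(27b²): b = R T_c/(8 P_c).
b = (0.08314)(132.3)/(8×35.10) = 10.999/280.80 = 0.03917 L/mol

b ≈ 0.03917 L/mol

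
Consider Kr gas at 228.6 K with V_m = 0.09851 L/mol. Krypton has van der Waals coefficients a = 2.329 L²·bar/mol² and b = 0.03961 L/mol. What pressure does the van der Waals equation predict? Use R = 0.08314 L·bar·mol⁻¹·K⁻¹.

P ≈ 82.68 bar

P = RT/(V_m − b) − a/V_m²
RT/(V_m − b) = (0.08314)(228.6)/(0.09851 − 0.03961) = 19.006/0.058900 = 322.68 bar
a/V_m² = 2.329/(0.09851)² = 240.00 bar
P = 322.68 − 240.00 = 82.68 bar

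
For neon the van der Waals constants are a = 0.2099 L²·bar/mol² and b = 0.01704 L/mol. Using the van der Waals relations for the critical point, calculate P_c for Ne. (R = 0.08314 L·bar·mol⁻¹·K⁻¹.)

For a van der Waals gas, P_c = a/(27b²).
P_c = 0.2099/(27×(0.01704)²) = 0.2099/0.0078398 = 26.77 bar

P_c ≈ 26.77 bar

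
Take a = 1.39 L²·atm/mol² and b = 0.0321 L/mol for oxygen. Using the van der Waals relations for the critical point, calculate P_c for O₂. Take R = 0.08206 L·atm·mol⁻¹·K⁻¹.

P_c ≈ 49.96 atm

For a van der Waals gas, P_c = a/(27b²).
P_c = 1.39/(27×(0.0321)²) = 1.39/0.027821 = 49.96 atm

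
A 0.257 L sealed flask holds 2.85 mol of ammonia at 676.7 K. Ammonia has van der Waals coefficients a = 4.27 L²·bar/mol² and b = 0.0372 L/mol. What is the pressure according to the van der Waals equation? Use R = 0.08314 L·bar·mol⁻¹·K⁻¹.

P ≈ 536.9 bar

P = nRT/(V − nb) − a n²/V²
nRT/(V − nb) = (2.85)(0.08314)(676.7)/(0.257 − 2.85×0.0372) = 160.34/0.15098 = 1062.0 bar
a n²/V² = (4.27)(2.85)²/(0.257)² = 525.11 bar
P = 1062.0 − 525.11 = 536.9 bar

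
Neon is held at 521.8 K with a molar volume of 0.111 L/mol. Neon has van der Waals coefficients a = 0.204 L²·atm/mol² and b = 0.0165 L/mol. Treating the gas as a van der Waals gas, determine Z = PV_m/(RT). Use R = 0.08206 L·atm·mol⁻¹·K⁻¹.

P = RT/(V_m − b) − a/V_m² = (0.08206)(521.8)/(0.111 − 0.0165) − 0.204/(0.111)²
  = 42.819/0.094500 − 16.557 = 453.11 − 16.557 = 436.55 atm
Z = PV_m/(RT) = (436.55)(0.111)/((0.08206)(521.8)) = 48.457/42.819 = 1.132

Z ≈ 1.132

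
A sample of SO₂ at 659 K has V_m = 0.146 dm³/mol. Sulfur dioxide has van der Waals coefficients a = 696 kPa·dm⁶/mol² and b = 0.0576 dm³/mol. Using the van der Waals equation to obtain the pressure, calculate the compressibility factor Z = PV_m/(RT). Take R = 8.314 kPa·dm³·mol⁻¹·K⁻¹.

Z ≈ 0.7815

P = RT/(V_m − b) − a/V_m² = (8.314)(659)/(0.146 − 0.0576) − 696/(0.146)²
  = 5478.9/0.088400 − 32652 = 61979 − 32652 = 29327 kPa
Z = PV_m/(RT) = (29327)(0.146)/((8.314)(659)) = 4281.7/5478.9 = 0.7815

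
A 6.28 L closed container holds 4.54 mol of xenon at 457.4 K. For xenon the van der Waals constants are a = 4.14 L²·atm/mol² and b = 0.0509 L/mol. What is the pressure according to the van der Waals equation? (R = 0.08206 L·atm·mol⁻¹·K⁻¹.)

P ≈ 26.01 atm

P = nRT/(V − nb) − a n²/V²
nRT/(V − nb) = (4.54)(0.08206)(457.4)/(6.28 − 4.54×0.0509) = 170.41/6.0489 = 28.172 atm
a n²/V² = (4.14)(4.54)²/(6.28)² = 2.1637 atm
P = 28.172 − 2.1637 = 26.01 atm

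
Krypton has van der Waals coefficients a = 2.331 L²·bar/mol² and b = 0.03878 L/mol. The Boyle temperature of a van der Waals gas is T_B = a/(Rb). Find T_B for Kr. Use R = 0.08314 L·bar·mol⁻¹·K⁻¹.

T_B ≈ 723.0 K

For a van der Waals gas the second virial coefficient B₂ = b − a/(RT) vanishes at T_B = a/(Rb).
T_B = 2.331/(0.08314×0.03878) = 2.331/0.0032242 = 723.0 K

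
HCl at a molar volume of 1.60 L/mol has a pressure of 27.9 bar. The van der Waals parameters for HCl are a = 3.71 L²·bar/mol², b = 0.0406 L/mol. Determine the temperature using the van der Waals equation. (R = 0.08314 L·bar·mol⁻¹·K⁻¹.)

T ≈ 550.5 K

T = (P + a/V_m²)(V_m − b)/R
P + a/V_m² = 27.9 + 3.71/(1.60)² = 29.349 bar
V_m − b = 1.60 − 0.0406 = 1.5594 L/mol
T = (29.349)(1.5594)/0.08314 = 550.5 K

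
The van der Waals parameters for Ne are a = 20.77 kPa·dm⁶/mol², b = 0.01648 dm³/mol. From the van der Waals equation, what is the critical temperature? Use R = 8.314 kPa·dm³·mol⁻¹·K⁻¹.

For a van der Waals gas, T_c = 8a/(27Rb).
T_c = 8×20.77/(27×8.314×0.01648) = 166.16/3.6994 = 44.92 K

T_c ≈ 44.92 K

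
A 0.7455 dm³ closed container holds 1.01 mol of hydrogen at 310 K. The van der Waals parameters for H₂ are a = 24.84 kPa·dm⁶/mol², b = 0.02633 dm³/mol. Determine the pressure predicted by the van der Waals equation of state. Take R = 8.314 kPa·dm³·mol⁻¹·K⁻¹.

P ≈ 3575 kPa

P = nRT/(V − nb) − a n²/V²
nRT/(V − nb) = (1.01)(8.314)(310)/(0.7455 − 1.01×0.02633) = 2603.1/0.71891 = 3620.9 kPa
a n²/V² = (24.84)(1.01)²/(0.7455)² = 45.593 kPa
P = 3620.9 − 45.593 = 3575 kPa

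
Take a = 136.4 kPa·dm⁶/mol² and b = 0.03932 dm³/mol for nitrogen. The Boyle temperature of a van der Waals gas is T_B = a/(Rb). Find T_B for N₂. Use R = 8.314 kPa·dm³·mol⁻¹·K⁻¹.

T_B ≈ 417.2 K

For a van der Waals gas the second virial coefficient B₂ = b − a/(RT) vanishes at T_B = a/(Rb).
T_B = 136.4/(8.314×0.03932) = 136.4/0.32691 = 417.2 K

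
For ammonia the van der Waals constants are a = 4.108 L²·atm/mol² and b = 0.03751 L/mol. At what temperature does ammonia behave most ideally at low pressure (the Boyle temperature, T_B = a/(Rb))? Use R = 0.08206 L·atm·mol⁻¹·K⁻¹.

T_B ≈ 1335 K

For a van der Waals gas the second virial coefficient B₂ = b − a/(RT) vanishes at T_B = a/(Rb).
T_B = 4.108/(0.08206×0.03751) = 4.108/0.0030781 = 1335 K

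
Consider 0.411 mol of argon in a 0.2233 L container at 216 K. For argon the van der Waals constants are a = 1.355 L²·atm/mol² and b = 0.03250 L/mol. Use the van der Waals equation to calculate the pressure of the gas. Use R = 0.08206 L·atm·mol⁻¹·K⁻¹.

P ≈ 30.11 atm

P = nRT/(V − nb) − a n²/V²
nRT/(V − nb) = (0.411)(0.08206)(216)/(0.2233 − 0.411×0.03250) = 7.2850/0.20994 = 34.700 atm
a n²/V² = (1.355)(0.411)²/(0.2233)² = 4.5903 atm
P = 34.700 − 4.5903 = 30.11 atm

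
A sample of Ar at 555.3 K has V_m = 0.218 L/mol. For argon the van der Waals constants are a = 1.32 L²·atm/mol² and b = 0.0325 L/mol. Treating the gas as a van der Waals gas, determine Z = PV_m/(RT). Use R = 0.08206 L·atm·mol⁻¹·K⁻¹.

Z ≈ 1.042

P = RT/(V_m − b) − a/V_m² = (0.08206)(555.3)/(0.218 − 0.0325) − 1.32/(0.218)²
  = 45.568/0.18550 − 27.775 = 245.65 − 27.775 = 217.88 atm
Z = PV_m/(RT) = (217.88)(0.218)/((0.08206)(555.3)) = 47.498/45.568 = 1.042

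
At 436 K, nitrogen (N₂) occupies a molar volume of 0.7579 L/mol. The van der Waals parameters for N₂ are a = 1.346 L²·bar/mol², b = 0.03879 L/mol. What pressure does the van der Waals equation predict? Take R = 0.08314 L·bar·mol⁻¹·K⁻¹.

P ≈ 48.06 bar

P = RT/(V_m − b) − a/V_m²
RT/(V_m − b) = (0.08314)(436)/(0.7579 − 0.03879) = 36.249/0.71911 = 50.408 bar
a/V_m² = 1.346/(0.7579)² = 2.3433 bar
P = 50.408 − 2.3433 = 48.06 bar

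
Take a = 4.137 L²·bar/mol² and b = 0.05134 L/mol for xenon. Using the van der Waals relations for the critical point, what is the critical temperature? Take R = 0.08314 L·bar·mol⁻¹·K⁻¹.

For a van der Waals gas, T_c = 8a/(27Rb).
T_c = 8×4.137/(27×0.08314×0.05134) = 33.096/0.11525 = 287.2 K

T_c ≈ 287.2 K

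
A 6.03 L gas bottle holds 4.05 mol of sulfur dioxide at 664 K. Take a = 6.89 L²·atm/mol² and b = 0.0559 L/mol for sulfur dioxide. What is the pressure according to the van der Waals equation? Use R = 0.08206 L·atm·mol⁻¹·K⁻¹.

P ≈ 34.92 atm

P = nRT/(V − nb) − a n²/V²
nRT/(V − nb) = (4.05)(0.08206)(664)/(6.03 − 4.05×0.0559) = 220.68/5.8036 = 38.025 atm
a n²/V² = (6.89)(4.05)²/(6.03)² = 3.1081 atm
P = 38.025 − 3.1081 = 34.92 atm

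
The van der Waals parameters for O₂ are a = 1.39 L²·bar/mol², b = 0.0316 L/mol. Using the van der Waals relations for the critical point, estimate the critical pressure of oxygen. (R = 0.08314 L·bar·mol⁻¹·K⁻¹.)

P_c ≈ 51.56 bar

For a van der Waals gas, P_c = a/(27b²).
P_c = 1.39/(27×(0.0316)²) = 1.39/0.026961 = 51.56 bar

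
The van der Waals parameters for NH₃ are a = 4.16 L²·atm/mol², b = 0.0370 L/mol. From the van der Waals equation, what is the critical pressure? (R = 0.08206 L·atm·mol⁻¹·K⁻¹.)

For a van der Waals gas, P_c = a/(27b²).
P_c = 4.16/(27×(0.0370)²) = 4.16/0.036963 = 112.5 atm

P_c ≈ 112.5 atm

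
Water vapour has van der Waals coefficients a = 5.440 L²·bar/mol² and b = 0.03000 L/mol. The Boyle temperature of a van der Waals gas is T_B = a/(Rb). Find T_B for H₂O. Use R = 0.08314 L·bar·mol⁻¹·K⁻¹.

For a van der Waals gas the second virial coefficient B₂ = b − a/(RT) vanishes at T_B = a/(Rb).
T_B = 5.440/(0.08314×0.03000) = 5.440/0.0024942 = 2181 K

T_B ≈ 2181 K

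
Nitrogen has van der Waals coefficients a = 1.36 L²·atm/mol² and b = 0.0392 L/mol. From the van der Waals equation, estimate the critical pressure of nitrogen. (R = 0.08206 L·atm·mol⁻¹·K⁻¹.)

P_c ≈ 32.78 atm

For a van der Waals gas, P_c = a/(27b²).
P_c = 1.36/(27×(0.0392)²) = 1.36/0.041489 = 32.78 atm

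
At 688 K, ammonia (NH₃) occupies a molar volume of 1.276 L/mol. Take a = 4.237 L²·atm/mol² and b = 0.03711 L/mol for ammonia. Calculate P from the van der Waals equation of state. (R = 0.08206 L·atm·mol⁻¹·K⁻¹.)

P = RT/(V_m − b) − a/V_m²
RT/(V_m − b) = (0.08206)(688)/(1.276 − 0.03711) = 56.457/1.2389 = 45.570 atm
a/V_m² = 4.237/(1.276)² = 2.6023 atm
P = 45.570 − 2.6023 = 42.97 atm

P ≈ 42.97 atm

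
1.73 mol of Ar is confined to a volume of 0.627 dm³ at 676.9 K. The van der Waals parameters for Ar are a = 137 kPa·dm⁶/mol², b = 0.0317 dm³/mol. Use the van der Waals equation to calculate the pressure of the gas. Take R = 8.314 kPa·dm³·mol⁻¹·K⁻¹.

P ≈ 15973 kPa

P = nRT/(V − nb) − a n²/V²
nRT/(V − nb) = (1.73)(8.314)(676.9)/(0.627 − 1.73×0.0317) = 9736.0/0.57216 = 17016 kPa
a n²/V² = (137)(1.73)²/(0.627)² = 1043.0 kPa
P = 17016 − 1043.0 = 15973 kPa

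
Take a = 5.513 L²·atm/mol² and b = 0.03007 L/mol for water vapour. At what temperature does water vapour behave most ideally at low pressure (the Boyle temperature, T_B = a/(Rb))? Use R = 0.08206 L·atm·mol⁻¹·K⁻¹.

For a van der Waals gas the second virial coefficient B₂ = b − a/(RT) vanishes at T_B = a/(Rb).
T_B = 5.513/(0.08206×0.03007) = 5.513/0.0024675 = 2234 K

T_B ≈ 2234 K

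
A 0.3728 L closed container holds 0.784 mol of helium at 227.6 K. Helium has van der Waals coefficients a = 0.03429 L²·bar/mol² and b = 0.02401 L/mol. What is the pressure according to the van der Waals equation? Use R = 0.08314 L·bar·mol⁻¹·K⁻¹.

P ≈ 41.76 bar

P = nRT/(V − nb) − a n²/V²
nRT/(V − nb) = (0.784)(0.08314)(227.6)/(0.3728 − 0.784×0.02401) = 14.835/0.35398 = 41.909 bar
a n²/V² = (0.03429)(0.784)²/(0.3728)² = 0.15165 bar
P = 41.909 − 0.15165 = 41.76 bar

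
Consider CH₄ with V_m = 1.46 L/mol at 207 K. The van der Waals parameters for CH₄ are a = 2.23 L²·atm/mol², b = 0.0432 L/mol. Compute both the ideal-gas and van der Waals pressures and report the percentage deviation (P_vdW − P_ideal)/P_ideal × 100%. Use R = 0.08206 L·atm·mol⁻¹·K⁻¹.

-5.94 %

Ideal: P_ideal = RT/V_m = (0.08206)(207)/1.46 = 11.6345 atm
vdW: P = RT/(V_m − b) − a/V_m² = 16.9864/1.41680 − 2.23/2.13160 = 11.9893 − 1.04616 = 10.9431 atm
% deviation = (10.9431 − 11.6345)/11.6345 × 100% = -5.94%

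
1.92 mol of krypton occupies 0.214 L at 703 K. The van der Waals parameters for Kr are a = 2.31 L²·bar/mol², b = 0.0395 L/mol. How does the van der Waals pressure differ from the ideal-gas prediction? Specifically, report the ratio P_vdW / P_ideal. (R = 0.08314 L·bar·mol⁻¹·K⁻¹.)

P_vdW / P_ideal ≈ 1.194

Ideal: P_ideal = nRT/V = (1.92)(0.08314)(703)/0.214 = 524.388 bar
vdW: P = nRT/(V − nb) − a n²/V² = 112.219/0.138160 − 8.51558/0.0457960 = 812.239 − 185.946 = 626.293 bar
Ratio = 626.293/524.388 = 1.194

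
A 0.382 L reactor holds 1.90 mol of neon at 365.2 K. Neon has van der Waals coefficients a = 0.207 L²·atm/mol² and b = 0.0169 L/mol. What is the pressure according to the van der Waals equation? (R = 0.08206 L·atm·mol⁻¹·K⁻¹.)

P = nRT/(V − nb) − a n²/V²
nRT/(V − nb) = (1.90)(0.08206)(365.2)/(0.382 − 1.90×0.0169) = 56.940/0.34989 = 162.74 atm
a n²/V² = (0.207)(1.90)²/(0.382)² = 5.1210 atm
P = 162.74 − 5.1210 = 157.6 atm

P ≈ 157.6 atm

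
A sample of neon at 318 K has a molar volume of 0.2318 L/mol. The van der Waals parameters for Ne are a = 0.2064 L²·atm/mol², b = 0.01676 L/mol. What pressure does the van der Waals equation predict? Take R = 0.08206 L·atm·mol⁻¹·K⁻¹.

P = RT/(V_m − b) − a/V_m²
RT/(V_m − b) = (0.08206)(318)/(0.2318 − 0.01676) = 26.095/0.21504 = 121.35 atm
a/V_m² = 0.2064/(0.2318)² = 3.8413 atm
P = 121.35 − 3.8413 = 117.5 atm

P ≈ 117.5 atm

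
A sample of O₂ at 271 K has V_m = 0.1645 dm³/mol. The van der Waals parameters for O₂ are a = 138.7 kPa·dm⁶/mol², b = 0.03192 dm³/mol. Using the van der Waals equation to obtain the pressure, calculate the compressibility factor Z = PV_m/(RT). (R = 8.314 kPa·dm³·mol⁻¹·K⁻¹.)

Z ≈ 0.8665

P = RT/(V_m − b) − a/V_m² = (8.314)(271)/(0.1645 − 0.03192) − 138.7/(0.1645)²
  = 2253.1/0.13258 − 5125.6 = 16994 − 5125.6 = 11868 kPa
Z = PV_m/(RT) = (11868)(0.1645)/((8.314)(271)) = 1952.3/2253.1 = 0.8665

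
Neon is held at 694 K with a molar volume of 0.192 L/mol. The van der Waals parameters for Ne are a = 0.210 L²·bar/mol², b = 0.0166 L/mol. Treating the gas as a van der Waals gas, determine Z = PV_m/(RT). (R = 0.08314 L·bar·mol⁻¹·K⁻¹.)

Z ≈ 1.076

P = RT/(V_m − b) − a/V_m² = (0.08314)(694)/(0.192 − 0.0166) − 0.210/(0.192)²
  = 57.699/0.17540 − 5.6966 = 328.96 − 5.6966 = 323.26 bar
Z = PV_m/(RT) = (323.26)(0.192)/((0.08314)(694)) = 62.066/57.699 = 1.076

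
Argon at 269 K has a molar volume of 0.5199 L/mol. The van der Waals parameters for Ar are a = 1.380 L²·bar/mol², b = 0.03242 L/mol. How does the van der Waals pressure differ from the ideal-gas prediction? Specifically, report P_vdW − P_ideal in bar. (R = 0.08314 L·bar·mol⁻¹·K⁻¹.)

ΔP ≈ -2.245 bar

Ideal: P_ideal = RT/V_m = (0.08314)(269)/0.5199 = 43.0172 bar
vdW: P = RT/(V_m − b) − a/V_m² = 22.3647/0.487480 − 1.380/0.270296 = 45.8782 − 5.10551 = 40.7727 bar
ΔP = 40.7727 − 43.0172 = -2.245 bar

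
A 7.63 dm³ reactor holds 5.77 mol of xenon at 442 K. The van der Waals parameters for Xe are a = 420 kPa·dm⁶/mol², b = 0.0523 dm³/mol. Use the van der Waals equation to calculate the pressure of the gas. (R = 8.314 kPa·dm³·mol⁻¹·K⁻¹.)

P ≈ 2653 kPa

P = nRT/(V − nb) − a n²/V²
nRT/(V − nb) = (5.77)(8.314)(442)/(7.63 − 5.77×0.0523) = 21204/7.3282 = 2893.5 kPa
a n²/V² = (420)(5.77)²/(7.63)² = 240.19 kPa
P = 2893.5 − 240.19 = 2653 kPa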